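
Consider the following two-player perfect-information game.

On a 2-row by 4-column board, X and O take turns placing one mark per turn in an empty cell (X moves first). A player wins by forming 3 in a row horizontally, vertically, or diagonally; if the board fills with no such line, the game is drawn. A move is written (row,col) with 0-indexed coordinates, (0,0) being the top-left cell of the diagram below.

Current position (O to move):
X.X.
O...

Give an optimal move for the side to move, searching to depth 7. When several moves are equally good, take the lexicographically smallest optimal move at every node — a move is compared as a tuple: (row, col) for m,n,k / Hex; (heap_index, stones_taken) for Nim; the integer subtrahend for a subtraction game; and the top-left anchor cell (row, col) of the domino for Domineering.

O's best at [X.X./O...]: (0,1)

[X.X./O...] O move#1: (0,1):+0/XOX./O...*, (0,3):-1/X.XO/O..., (1,1):-1/X.X./OO.., (1,2):-1/X.X./O.O., (1,3):-1/X.X./O..O
[XOX./O...] X move#2: (0,3):+0/XOXX/O...*, (1,1):+0/XOX./OX.., (1,2):+0/XOX./O.X., (1,3):+0/XOX./O..X
[XOXX/O...] O move#3: (1,1):+0/XOXX/OO..*, (1,2):+0/XOXX/O.O., (1,3):+0/XOXX/O..O
[XOXX/OO..] X move#4: (1,2):+0/XOXX/OOX.*, (1,3):-1/XOXX/OO.X
[XOXX/OOX.] O move#5: (1,3):+0/XOXX/OOXO*
[XOXX/OOXO] end (terminal +0, X#6); searched X.X./O... to 7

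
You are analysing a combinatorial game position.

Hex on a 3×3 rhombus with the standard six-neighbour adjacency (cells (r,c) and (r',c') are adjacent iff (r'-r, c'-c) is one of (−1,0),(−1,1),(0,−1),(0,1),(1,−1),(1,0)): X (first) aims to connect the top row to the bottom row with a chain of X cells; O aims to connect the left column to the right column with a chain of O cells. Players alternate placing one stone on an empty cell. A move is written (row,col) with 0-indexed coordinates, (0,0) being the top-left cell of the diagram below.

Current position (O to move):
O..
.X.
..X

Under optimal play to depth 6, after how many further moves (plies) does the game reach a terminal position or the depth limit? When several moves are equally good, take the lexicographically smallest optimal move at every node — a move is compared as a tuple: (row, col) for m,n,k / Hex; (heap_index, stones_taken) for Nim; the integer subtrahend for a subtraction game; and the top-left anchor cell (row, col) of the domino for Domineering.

[O../.X./..X] O move#1: (0,1):-1/OO./.X./..X*, (0,2):-1/O.O/.X./..X, (1,0):-1/O../OX./..X, (1,2):-1/O../.XO/..X, (2,0):-1/O../.X./O.X, (2,1):-1/O../.X./.OX
[OO./.X./..X] X move#2: (0,2):+1/OOX/.X./..X*, (1,0):-1/OO./XX./..X, (1,2):-1/OO./.XX/..X, (2,0):-1/OO./.X./X.X, (2,1):-1/OO./.X./.XX
[OOX/.X./..X] O move#3: (1,0):-1/OOX/OX./..X*, (1,2):-1/OOX/.XO/..X, (2,0):-1/OOX/.X./O.X, (2,1):-1/OOX/.X./.OX
[OOX/OX./..X] X move#4: (1,2):+1/OOX/OXX/..X*, (2,0):+1/OOX/OX./X.X, (2,1):+1/OOX/OX./.XX
[OOX/OXX/..X] end (terminal -1, O#5); searched O../.X./..X to 6

PV length from [O../.X./..X]: 4 plies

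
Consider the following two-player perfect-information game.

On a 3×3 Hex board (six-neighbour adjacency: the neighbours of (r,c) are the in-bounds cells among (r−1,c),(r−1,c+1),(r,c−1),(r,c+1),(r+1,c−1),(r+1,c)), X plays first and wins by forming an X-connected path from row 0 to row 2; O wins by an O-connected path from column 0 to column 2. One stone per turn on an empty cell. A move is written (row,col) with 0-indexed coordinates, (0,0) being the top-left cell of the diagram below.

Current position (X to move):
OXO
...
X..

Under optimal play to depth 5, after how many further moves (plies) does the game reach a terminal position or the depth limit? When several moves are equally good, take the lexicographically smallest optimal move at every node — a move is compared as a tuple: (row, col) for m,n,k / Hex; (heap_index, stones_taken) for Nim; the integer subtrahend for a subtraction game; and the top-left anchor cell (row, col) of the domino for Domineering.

ply 1, X at OXO/.../X.. | (1,0)=+1→OXO/X../X..*; (1,1)=+1→OXO/.X./X..; (1,2)=+1→OXO/..X/X..; (2,1)=+1→OXO/.../XX.; (2,2)=+1→OXO/.../X.X
ply 2: OXO/X../X.. is terminal -1 (O); from OXO/.../X.. depth 5

PV length from [OXO/.../X..]: 1 ply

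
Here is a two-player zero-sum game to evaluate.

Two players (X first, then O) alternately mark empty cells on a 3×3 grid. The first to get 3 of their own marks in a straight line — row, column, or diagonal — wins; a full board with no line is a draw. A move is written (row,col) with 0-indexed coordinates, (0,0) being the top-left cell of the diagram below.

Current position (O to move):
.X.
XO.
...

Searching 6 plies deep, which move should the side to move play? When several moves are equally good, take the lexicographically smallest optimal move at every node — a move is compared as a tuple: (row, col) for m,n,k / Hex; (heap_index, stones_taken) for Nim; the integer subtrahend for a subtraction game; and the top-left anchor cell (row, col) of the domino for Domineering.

ply 1, O at .X./XO./... | (0,0)=+0→OX./XO./...*; (0,2)=+0→.XO/XO./...; (1,2)=-1→.X./XOO/...; (2,0)=+0→.X./XO./O..; (2,1)=-1→.X./XO./.O.; (2,2)=-1→.X./XO./..O
ply 2, X at OX./XO./... | (0,2)=-1→OXX/XO./...; (1,2)=-1→OX./XOX/...; (2,0)=-1→OX./XO./X..; (2,1)=-1→OX./XO./.X.; (2,2)=+0→OX./XO./..X*
ply 3, O at OX./XO./..X | (0,2)=+0→OXO/XO./..X*; (1,2)=+0→OX./XOO/..X; (2,0)=+0→OX./XO./O.X; (2,1)=+0→OX./XO./.OX
ply 4, X at OXO/XO./..X | (1,2)=-1→OXO/XOX/..X; (2,0)=+0→OXO/XO./X.X*; (2,1)=-1→OXO/XO./.XX
ply 5, O at OXO/XO./X.X | (1,2)=-1→OXO/XOO/X.X; (2,1)=+0→OXO/XO./XOX*
ply 6, X at OXO/XO./XOX | (1,2)=+0→OXO/XOX/XOX*
ply 7: OXO/XOX/XOX is terminal +0 (O); from .X./XO./... depth 6

O's best at [.X./XO./...]: (0,0)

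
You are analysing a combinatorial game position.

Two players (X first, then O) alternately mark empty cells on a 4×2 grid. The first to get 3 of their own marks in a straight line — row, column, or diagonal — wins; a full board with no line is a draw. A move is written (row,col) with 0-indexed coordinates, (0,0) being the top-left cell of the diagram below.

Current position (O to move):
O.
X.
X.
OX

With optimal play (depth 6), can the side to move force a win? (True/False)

O winning at [O./X./X./OX]: False

[O./X./X./OX] O move#1: (0,1):+0/OO/X./X./OX*, (1,1):+0/O./XO/X./OX, (2,1):+0/O./X./XO/OX
[OO/X./X./OX] X move#2: (1,1):+0/OO/XX/X./OX*, (2,1):+0/OO/X./XX/OX
[OO/XX/X./OX] O move#3: (2,1):+0/OO/XX/XO/OX*
[OO/XX/XO/OX] end (terminal +0, X#4); searched O./X./X./OX to 6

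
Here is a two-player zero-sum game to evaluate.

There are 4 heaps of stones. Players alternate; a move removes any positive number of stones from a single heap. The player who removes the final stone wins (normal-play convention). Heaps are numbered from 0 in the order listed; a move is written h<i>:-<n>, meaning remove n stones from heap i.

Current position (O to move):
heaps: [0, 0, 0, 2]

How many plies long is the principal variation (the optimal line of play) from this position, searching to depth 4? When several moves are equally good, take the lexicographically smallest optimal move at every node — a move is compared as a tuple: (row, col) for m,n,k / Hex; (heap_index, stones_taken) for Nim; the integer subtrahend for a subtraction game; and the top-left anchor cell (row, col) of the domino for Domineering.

[(0,0,0,2)] O move#1: h3:-1:-1/(0,0,0,1), h3:-2:+1/(0,0,0,0)*
[(0,0,0,0)] end (terminal -1, X#2); searched (0,0,0,2) to 4

PV length from [(0,0,0,2)]: 1 ply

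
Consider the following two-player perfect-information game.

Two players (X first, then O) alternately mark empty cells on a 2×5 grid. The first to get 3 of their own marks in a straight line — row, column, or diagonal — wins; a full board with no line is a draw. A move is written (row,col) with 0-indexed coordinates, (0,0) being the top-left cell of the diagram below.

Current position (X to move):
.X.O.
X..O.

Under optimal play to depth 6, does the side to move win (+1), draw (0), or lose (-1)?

p1 X@[.X.O./X..O.]: (0,0)[XX.O./X..O.]-1 (0,2)[.XXO./X..O.]+0* (0,4)[.X.OX/X..O.]-1 (1,1)[.X.O./XX.O.]+0 (1,2)[.X.O./X.XO.]+0 (1,4)[.X.O./X..OX]+0
p2 O@[.XXO./X..O.]: (0,0)[OXXO./X..O.]+0* (0,4)[.XXOO/X..O.]-1 (1,1)[.XXO./XO.O.]-1 (1,2)[.XXO./X.OO.]-1 (1,4)[.XXO./X..OO]-1
p3 X@[OXXO./X..O.]: (0,4)[OXXOX/X..O.]-1 (1,1)[OXXO./XX.O.]+0* (1,2)[OXXO./X.XO.]+0 (1,4)[OXXO./X..OX]+0
p4 O@[OXXO./XX.O.]: (0,4)[OXXOO/XX.O.]-1 (1,2)[OXXO./XXOO.]+0* (1,4)[OXXO./XX.OO]-1
p5 X@[OXXO./XXOO.]: (0,4)[OXXOX/XXOO.]-1 (1,4)[OXXO./XXOOX]+0*
p6 O@[OXXO./XXOOX]: (0,4)[OXXOO/XXOOX]+0*
p7 X@[OXXOO/XXOOX] terminal +0; root [.X.O./X..O.] d6

value(.X.O./X..O., X) = 0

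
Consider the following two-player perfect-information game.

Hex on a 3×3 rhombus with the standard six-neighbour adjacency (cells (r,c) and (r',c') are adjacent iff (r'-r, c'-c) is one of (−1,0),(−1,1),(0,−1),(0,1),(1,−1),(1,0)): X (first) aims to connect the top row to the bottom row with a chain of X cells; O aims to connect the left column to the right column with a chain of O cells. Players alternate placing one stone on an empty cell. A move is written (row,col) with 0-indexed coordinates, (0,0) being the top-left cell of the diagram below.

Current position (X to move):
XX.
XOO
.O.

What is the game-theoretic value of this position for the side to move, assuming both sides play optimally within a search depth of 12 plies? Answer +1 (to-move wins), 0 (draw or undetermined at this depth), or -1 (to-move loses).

value(XX./XOO/.O., X) = +1

[XX./XOO/.O.] X move#1: (0,2):-1/XXX/XOO/.O., (2,0):+1/XX./XOO/XO.*, (2,2):-1/XX./XOO/.OX
[XX./XOO/XO.] end (terminal -1, O#2); searched XX./XOO/.O. to 12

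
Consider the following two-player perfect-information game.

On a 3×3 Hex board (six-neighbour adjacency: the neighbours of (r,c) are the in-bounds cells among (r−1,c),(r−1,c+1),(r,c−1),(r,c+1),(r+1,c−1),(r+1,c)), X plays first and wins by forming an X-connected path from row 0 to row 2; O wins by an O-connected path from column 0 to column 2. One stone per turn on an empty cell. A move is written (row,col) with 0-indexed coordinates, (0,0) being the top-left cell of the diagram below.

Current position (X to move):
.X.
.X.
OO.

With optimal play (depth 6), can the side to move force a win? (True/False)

X winning at [.X./.X./OO.]: False

ply 1, X at .X./.X./OO. | (0,0)=-1→XX./.X./OO.*; (0,2)=-1→.XX/.X./OO.; (1,0)=-1→.X./XX./OO.; (1,2)=-1→.X./.XX/OO.; (2,2)=-1→.X./.X./OOX
ply 2, O at XX./.X./OO. | (0,2)=+1→XXO/.X./OO.*; (1,0)=+1→XX./OX./OO.; (1,2)=+1→XX./.XO/OO.; (2,2)=+1→XX./.X./OOO
ply 3, X at XXO/.X./OO. | (1,0)=-1→XXO/XX./OO.*; (1,2)=-1→XXO/.XX/OO.; (2,2)=-1→XXO/.X./OOX
ply 4, O at XXO/XX./OO. | (1,2)=+1→XXO/XXO/OO.*; (2,2)=+1→XXO/XX./OOO
ply 5: XXO/XXO/OO. is terminal -1 (X); from .X./.X./OO. depth 6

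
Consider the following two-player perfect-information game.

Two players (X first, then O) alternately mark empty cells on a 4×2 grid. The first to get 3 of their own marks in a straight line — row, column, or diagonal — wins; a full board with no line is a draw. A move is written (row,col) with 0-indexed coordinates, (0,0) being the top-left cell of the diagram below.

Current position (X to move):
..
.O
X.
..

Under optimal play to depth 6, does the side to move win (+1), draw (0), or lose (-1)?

value(../.O/X./.., X) = +1

ply 1, X at ../.O/X./.. | (0,0)=+0→X./.O/X./..; (0,1)=+0→.X/.O/X./..; (1,0)=+1→../XO/X./..*; (2,1)=+0→../.O/XX/..; (3,0)=+0→../.O/X./X.; (3,1)=+0→../.O/X./.X
ply 2, O at ../XO/X./.. | (0,0)=-1→O./XO/X./..*; (0,1)=-1→.O/XO/X./..; (2,1)=-1→../XO/XO/..; (3,0)=-1→../XO/X./O.; (3,1)=-1→../XO/X./.O
ply 3, X at O./XO/X./.. | (0,1)=+0→OX/XO/X./..; (2,1)=+0→O./XO/XX/..; (3,0)=+1→O./XO/X./X.*; (3,1)=+0→O./XO/X./.X
ply 4: O./XO/X./X. is terminal -1 (O); from ../.O/X./.. depth 6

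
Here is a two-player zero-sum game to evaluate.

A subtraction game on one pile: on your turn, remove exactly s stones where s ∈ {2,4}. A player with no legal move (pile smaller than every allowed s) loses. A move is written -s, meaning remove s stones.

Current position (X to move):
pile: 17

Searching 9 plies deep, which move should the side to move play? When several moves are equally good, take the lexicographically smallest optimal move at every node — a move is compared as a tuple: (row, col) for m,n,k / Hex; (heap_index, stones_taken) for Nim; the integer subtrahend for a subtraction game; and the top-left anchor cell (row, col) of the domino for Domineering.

ply 1, X at 17 | -2=-1→15; -4=+1→13*
ply 2, O at 13 | -2=-1→11*; -4=-1→9
ply 3, X at 11 | -2=-1→9; -4=+1→7*
ply 4, O at 7 | -2=-1→5*; -4=-1→3
ply 5, X at 5 | -2=-1→3; -4=+1→1*
ply 6: 1 is terminal -1 (O); from 17 depth 9

X's best at [17]: -4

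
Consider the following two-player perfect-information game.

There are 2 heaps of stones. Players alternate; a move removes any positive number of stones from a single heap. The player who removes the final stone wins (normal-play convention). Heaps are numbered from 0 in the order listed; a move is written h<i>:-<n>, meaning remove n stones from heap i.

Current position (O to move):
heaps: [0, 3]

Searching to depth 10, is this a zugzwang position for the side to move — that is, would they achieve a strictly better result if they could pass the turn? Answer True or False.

p1 O@[(0,3)]: h1:-1[(0,2)]-1 h1:-2[(0,1)]-1 h1:-3[(0,0)]+1*
p2 X@[(0,0)] terminal -1; root [(0,3)] d10
if O skipped the turn, X would face:
~ p1 X@[(0,3)]: h1:-1[(0,2)]-1 h1:-2[(0,1)]-1 h1:-3[(0,0)]+1*
~ p2 O@[(0,0)] terminal -1; root [(0,3)] d10
compare (O): move=+1 vs pass=-1

zugzwang((0,3), O) = False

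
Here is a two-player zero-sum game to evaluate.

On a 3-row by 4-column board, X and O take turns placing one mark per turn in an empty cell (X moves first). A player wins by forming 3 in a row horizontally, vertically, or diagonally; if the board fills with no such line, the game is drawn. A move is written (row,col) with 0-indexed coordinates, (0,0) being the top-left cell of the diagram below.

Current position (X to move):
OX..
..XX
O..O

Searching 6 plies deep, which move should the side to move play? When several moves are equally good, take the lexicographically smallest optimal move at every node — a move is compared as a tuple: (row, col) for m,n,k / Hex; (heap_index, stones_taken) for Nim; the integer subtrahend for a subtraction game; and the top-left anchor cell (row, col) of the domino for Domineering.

X's best at [OX../..XX/O..O]: (1,1)

ply 1, X at OX../..XX/O..O | (0,2)=-1→OXX./..XX/O..O; (0,3)=-1→OX.X/..XX/O..O; (1,0)=-1→OX../X.XX/O..O; (1,1)=+1→OX../.XXX/O..O*; (2,1)=-1→OX../..XX/OX.O; (2,2)=-1→OX../..XX/O.XO
ply 2: OX../.XXX/O..O is terminal -1 (O); from OX../..XX/O..O depth 6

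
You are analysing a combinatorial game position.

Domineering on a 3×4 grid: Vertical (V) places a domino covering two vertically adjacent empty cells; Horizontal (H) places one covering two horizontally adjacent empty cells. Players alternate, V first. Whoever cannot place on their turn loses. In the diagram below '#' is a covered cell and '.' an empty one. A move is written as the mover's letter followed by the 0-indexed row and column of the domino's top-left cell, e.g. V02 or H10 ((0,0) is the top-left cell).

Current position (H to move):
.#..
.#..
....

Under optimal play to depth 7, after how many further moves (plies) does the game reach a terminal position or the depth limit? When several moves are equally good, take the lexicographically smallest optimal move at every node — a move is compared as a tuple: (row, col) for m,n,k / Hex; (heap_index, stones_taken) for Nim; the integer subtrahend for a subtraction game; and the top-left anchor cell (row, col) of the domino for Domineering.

ply 1, H at .#../.#../.... | H02=-1→.###/.#../....; H12=+1→.#../.###/....*; H20=-1→.#../.#../##..; H21=-1→.#../.#../.##.; H22=-1→.#../.#../..##
ply 2, V at .#../.###/.... | V00=-1→##../####/....*; V10=-1→.#../####/#...
ply 3, H at ##../####/.... | H02=+1→####/####/....*; H20=+1→##../####/##..; H21=+1→##../####/.##.; H22=+1→##../####/..##
ply 4: ####/####/.... is terminal -1 (V); from .#../.#../.... depth 7

PV length from [.#../.#../....]: 3 plies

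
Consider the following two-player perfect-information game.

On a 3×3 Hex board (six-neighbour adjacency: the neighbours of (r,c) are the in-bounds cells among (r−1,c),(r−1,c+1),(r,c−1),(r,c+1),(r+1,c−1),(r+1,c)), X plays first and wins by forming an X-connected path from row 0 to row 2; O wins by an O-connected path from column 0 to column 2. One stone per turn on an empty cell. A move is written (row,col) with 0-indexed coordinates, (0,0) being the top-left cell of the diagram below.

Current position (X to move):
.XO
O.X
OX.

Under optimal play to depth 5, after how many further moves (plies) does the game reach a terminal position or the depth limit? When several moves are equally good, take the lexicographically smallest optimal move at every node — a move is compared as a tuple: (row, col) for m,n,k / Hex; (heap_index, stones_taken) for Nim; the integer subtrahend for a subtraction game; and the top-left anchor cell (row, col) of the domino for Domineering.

PV length from [.XO/O.X/OX.]: 1 ply

ply 1, X at .XO/O.X/OX. | (0,0)=-1→XXO/O.X/OX.; (1,1)=+1→.XO/OXX/OX.*; (2,2)=-1→.XO/O.X/OXX
ply 2: .XO/OXX/OX. is terminal -1 (O); from .XO/O.X/OX. depth 5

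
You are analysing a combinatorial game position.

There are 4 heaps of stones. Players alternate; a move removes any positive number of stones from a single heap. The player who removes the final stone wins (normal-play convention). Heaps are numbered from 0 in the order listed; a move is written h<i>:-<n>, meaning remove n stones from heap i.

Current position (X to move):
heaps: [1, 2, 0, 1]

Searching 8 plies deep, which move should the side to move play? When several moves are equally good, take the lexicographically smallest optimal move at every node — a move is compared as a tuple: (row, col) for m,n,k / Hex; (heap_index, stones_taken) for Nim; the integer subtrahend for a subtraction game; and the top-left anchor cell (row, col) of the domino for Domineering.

X's best at [(1,2,0,1)]: h1:-2

[(1,2,0,1)] X move#1: h0:-1:-1/(0,2,0,1), h1:-1:-1/(1,1,0,1), h1:-2:+1/(1,0,0,1)*, h3:-1:-1/(1,2,0,0)
[(1,0,0,1)] O move#2: h0:-1:-1/(0,0,0,1)*, h3:-1:-1/(1,0,0,0)
[(0,0,0,1)] X move#3: h3:-1:+1/(0,0,0,0)*
[(0,0,0,0)] end (terminal -1, O#4); searched (1,2,0,1) to 8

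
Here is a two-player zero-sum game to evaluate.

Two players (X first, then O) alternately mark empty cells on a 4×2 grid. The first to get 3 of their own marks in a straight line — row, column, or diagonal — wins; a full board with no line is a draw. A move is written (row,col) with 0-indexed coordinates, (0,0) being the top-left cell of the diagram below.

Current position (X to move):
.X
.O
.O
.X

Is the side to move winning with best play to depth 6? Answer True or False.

X winning at [.X/.O/.O/.X]: False

ply 1, X at .X/.O/.O/.X | (0,0)=+0→XX/.O/.O/.X*; (1,0)=+0→.X/XO/.O/.X; (2,0)=+0→.X/.O/XO/.X; (3,0)=+0→.X/.O/.O/XX
ply 2, O at XX/.O/.O/.X | (1,0)=+0→XX/OO/.O/.X*; (2,0)=+0→XX/.O/OO/.X; (3,0)=+0→XX/.O/.O/OX
ply 3, X at XX/OO/.O/.X | (2,0)=+0→XX/OO/XO/.X*; (3,0)=+0→XX/OO/.O/XX
ply 4, O at XX/OO/XO/.X | (3,0)=+0→XX/OO/XO/OX*
ply 5: XX/OO/XO/OX is terminal +0 (X); from .X/.O/.O/.X depth 6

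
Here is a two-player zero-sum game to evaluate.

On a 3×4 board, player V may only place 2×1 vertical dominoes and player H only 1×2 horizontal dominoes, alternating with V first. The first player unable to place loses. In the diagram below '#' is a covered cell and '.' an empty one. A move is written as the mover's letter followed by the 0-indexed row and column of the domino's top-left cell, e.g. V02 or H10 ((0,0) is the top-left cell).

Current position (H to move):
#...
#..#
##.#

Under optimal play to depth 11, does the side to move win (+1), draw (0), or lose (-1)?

[#.../#..#/##.#] H move#1: H01:-1/###./#..#/##.#, H02:-1/#.##/#..#/##.#, H11:+1/#.../####/##.#*
[#.../####/##.#] end (terminal -1, V#2); searched #.../#..#/##.# to 11

value(#.../#..#/##.#, H) = +1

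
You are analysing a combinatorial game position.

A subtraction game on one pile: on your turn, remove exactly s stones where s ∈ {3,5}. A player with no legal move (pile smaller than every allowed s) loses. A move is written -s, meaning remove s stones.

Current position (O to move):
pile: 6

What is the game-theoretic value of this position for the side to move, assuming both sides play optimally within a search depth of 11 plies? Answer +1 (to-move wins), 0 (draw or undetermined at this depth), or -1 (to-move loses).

value(6, O) = +1

ply 1, O at 6 | -3=-1→3; -5=+1→1*
ply 2: 1 is terminal -1 (X); from 6 depth 11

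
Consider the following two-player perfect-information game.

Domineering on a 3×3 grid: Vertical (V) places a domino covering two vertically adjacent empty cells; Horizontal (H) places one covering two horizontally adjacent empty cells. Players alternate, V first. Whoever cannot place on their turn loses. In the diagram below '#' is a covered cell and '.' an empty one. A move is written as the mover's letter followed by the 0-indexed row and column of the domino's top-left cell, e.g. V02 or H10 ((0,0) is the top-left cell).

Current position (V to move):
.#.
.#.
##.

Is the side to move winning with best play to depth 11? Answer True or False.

p1 V@[.#./.#./##.]: V00[##./##./##.]+1* V02[.##/.##/##.]+1 V12[.#./.##/###]+1
p2 H@[##./##./##.] terminal -1; root [.#./.#./##.] d11

V winning at [.#./.#./##.]: True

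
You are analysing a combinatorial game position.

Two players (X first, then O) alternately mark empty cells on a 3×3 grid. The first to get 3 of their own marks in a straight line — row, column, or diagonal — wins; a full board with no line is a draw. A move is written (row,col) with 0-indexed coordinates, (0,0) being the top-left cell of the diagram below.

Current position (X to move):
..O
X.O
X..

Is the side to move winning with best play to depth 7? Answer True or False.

X winning at [..O/X.O/X..]: True

p1 X@[..O/X.O/X..]: (0,0)[X.O/X.O/X..]+1* (0,1)[.XO/X.O/X..]-1 (1,1)[..O/XXO/X..]-1 (2,1)[..O/X.O/XX.]-1 (2,2)[..O/X.O/X.X]+1
p2 O@[X.O/X.O/X..] terminal -1; root [..O/X.O/X..] d7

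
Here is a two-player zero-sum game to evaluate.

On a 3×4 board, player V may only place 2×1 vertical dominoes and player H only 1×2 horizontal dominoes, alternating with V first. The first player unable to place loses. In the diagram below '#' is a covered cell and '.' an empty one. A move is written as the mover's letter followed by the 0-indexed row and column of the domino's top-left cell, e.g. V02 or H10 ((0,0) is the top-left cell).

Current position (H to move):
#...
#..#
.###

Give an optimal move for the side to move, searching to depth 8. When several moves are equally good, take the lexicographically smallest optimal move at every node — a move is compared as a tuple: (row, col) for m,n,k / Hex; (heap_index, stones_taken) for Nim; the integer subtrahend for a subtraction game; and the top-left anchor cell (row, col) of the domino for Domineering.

H's best at [#.../#..#/.###]: H01

[#.../#..#/.###] H move#1: H01:+1/###./#..#/.###*, H02:-1/#.##/#..#/.###, H11:+1/#.../####/.###
[###./#..#/.###] end (terminal -1, V#2); searched #.../#..#/.### to 8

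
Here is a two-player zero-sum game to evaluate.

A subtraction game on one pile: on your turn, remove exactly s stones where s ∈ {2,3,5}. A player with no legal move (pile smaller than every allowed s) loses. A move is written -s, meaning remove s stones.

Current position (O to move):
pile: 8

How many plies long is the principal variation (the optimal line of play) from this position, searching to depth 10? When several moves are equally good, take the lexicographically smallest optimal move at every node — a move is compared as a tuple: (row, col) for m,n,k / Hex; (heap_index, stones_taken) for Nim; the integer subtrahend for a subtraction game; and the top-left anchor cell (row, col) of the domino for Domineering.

PV length from [8]: 2 plies

p1 O@[8]: -2[6]-1* -3[5]-1 -5[3]-1
p2 X@[6]: -2[4]-1 -3[3]-1 -5[1]+1*
p3 O@[1] terminal -1; root [8] d10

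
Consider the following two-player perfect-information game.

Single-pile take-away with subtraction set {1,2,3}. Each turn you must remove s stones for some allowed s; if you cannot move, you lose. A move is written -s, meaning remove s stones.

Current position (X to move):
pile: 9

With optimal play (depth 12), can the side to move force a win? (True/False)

X winning at [9]: True

[9] X move#1: -1:+1/8*, -2:-1/7, -3:-1/6
[8] O move#2: -1:-1/7*, -2:-1/6, -3:-1/5
[7] X move#3: -1:-1/6, -2:-1/5, -3:+1/4*
[4] O move#4: -1:-1/3*, -2:-1/2, -3:-1/1
[3] X move#5: -1:-1/2, -2:-1/1, -3:+1/0*
[0] end (terminal -1, O#6); searched 9 to 12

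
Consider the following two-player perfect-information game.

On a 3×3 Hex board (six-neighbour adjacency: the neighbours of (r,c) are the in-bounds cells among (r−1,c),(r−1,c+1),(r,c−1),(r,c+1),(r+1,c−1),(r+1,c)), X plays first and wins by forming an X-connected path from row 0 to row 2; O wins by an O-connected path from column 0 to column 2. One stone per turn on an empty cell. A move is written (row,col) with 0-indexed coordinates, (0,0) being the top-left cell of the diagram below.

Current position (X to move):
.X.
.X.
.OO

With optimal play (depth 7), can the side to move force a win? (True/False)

ply 1, X at .X./.X./.OO | (0,0)=-1→XX./.X./.OO; (0,2)=-1→.XX/.X./.OO; (1,0)=-1→.X./XX./.OO; (1,2)=-1→.X./.XX/.OO; (2,0)=+1→.X./.X./XOO*
ply 2: .X./.X./XOO is terminal -1 (O); from .X./.X./.OO depth 7

X winning at [.X./.X./.OO]: True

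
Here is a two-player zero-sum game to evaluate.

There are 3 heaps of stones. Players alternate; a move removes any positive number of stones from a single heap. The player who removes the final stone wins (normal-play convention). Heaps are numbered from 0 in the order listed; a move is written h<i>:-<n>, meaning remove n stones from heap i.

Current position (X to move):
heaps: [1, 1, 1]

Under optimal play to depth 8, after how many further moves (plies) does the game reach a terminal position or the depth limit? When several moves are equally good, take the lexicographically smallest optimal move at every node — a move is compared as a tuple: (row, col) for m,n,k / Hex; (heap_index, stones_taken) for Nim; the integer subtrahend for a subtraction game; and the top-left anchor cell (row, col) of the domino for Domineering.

PV length from [(1,1,1)]: 3 plies

p1 X@[(1,1,1)]: h0:-1[(0,1,1)]+1* h1:-1[(1,0,1)]+1 h2:-1[(1,1,0)]+1
p2 O@[(0,1,1)]: h1:-1[(0,0,1)]-1* h2:-1[(0,1,0)]-1
p3 X@[(0,0,1)]: h2:-1[(0,0,0)]+1*
p4 O@[(0,0,0)] terminal -1; root [(1,1,1)] d8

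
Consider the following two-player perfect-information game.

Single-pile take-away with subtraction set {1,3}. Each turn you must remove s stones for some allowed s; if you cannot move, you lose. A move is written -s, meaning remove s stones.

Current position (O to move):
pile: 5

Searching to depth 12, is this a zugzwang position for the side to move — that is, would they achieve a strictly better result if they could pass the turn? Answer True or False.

zugzwang(5, O) = False

p1 O@[5]: -1[4]+1* -3[2]+1
p2 X@[4]: -1[3]-1* -3[1]-1
p3 O@[3]: -1[2]+1* -3[0]+1
p4 X@[2]: -1[1]-1*
p5 O@[1]: -1[0]+1*
p6 X@[0] terminal -1; root [5] d12
if O skipped the turn, X would face:
~ p1 X@[5]: -1[4]+1* -3[2]+1
~ p2 O@[4]: -1[3]-1* -3[1]-1
~ p3 X@[3]: -1[2]+1* -3[0]+1
~ p4 O@[2]: -1[1]-1*
~ p5 X@[1]: -1[0]+1*
~ p6 O@[0] terminal -1; root [5] d12
compare (O): move=+1 vs pass=-1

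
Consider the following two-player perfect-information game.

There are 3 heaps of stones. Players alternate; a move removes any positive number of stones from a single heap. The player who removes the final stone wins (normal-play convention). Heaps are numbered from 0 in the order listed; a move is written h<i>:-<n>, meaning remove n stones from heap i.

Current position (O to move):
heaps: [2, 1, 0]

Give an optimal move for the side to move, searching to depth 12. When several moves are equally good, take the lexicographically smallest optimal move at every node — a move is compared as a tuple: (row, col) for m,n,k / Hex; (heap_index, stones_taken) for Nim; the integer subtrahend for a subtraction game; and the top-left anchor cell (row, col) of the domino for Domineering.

ply 1, O at (2,1,0) | h0:-1=+1→(1,1,0)*; h0:-2=-1→(0,1,0); h1:-1=-1→(2,0,0)
ply 2, X at (1,1,0) | h0:-1=-1→(0,1,0)*; h1:-1=-1→(1,0,0)
ply 3, O at (0,1,0) | h1:-1=+1→(0,0,0)*
ply 4: (0,0,0) is terminal -1 (X); from (2,1,0) depth 12

O's best at [(2,1,0)]: h0:-1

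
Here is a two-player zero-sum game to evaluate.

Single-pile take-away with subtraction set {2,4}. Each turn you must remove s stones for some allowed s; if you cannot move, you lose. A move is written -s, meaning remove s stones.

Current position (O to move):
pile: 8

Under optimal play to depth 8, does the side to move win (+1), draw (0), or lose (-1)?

p1 O@[8]: -2[6]+1* -4[4]-1
p2 X@[6]: -2[4]-1* -4[2]-1
p3 O@[4]: -2[2]-1 -4[0]+1*
p4 X@[0] terminal -1; root [8] d8

value(8, O) = +1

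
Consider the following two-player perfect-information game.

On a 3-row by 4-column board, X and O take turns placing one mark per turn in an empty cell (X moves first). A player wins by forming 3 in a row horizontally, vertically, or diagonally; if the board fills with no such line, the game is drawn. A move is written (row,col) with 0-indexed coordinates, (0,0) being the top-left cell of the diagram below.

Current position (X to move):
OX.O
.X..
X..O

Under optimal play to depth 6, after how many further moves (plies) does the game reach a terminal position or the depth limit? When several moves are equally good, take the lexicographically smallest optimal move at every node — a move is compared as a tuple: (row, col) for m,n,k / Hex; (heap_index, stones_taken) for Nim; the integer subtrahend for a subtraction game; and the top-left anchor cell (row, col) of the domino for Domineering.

PV length from [OX.O/.X../X..O]: 1 ply

p1 X@[OX.O/.X../X..O]: (0,2)[OXXO/.X../X..O]+1* (1,0)[OX.O/XX../X..O]-1 (1,2)[OX.O/.XX./X..O]-1 (1,3)[OX.O/.X.X/X..O]+1 (2,1)[OX.O/.X../XX.O]+1 (2,2)[OX.O/.X../X.XO]-1
p2 O@[OXXO/.X../X..O] terminal -1; root [OX.O/.X../X..O] d6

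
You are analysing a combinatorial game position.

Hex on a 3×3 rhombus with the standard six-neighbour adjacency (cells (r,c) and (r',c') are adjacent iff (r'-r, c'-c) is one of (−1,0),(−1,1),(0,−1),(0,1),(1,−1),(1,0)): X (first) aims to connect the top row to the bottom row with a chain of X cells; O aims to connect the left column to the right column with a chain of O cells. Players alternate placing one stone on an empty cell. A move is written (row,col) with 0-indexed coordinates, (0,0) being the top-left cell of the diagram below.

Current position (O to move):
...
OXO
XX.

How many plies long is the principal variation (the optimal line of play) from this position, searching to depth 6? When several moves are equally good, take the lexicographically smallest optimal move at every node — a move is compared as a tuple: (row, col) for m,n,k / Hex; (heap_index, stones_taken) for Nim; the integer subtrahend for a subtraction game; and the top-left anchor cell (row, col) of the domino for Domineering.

PV length from [.../OXO/XX.]: 2 plies

[.../OXO/XX.] O move#1: (0,0):-1/O../OXO/XX.*, (0,1):-1/.O./OXO/XX., (0,2):-1/..O/OXO/XX., (2,2):-1/.../OXO/XXO
[O../OXO/XX.] X move#2: (0,1):+1/OX./OXO/XX.*, (0,2):+1/O.X/OXO/XX., (2,2):+1/O../OXO/XXX
[OX./OXO/XX.] end (terminal -1, O#3); searched .../OXO/XX. to 6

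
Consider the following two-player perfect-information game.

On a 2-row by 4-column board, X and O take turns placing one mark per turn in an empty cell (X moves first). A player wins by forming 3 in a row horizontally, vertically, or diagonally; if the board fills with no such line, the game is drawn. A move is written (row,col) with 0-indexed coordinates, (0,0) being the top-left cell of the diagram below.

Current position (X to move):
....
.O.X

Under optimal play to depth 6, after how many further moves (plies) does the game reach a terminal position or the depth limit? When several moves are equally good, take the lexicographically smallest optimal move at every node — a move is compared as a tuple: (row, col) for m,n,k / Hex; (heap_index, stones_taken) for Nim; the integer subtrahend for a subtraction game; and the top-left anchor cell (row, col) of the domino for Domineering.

PV length from [..../.O.X]: 6 plies

ply 1, X at ..../.O.X | (0,0)=+0→X.../.O.X*; (0,1)=+0→.X../.O.X; (0,2)=+0→..X./.O.X; (0,3)=+0→...X/.O.X; (1,0)=+0→..../XO.X; (1,2)=+0→..../.OXX
ply 2, O at X.../.O.X | (0,1)=+0→XO../.O.X*; (0,2)=+0→X.O./.O.X; (0,3)=+0→X..O/.O.X; (1,0)=+0→X.../OO.X; (1,2)=+0→X.../.OOX
ply 3, X at XO../.O.X | (0,2)=+0→XOX./.O.X*; (0,3)=+0→XO.X/.O.X; (1,0)=+0→XO../XO.X; (1,2)=+0→XO../.OXX
ply 4, O at XOX./.O.X | (0,3)=+0→XOXO/.O.X*; (1,0)=+0→XOX./OO.X; (1,2)=+0→XOX./.OOX
ply 5, X at XOXO/.O.X | (1,0)=+0→XOXO/XO.X*; (1,2)=+0→XOXO/.OXX
ply 6, O at XOXO/XO.X | (1,2)=+0→XOXO/XOOX*
ply 7: XOXO/XOOX is terminal +0 (X); from ..../.O.X depth 6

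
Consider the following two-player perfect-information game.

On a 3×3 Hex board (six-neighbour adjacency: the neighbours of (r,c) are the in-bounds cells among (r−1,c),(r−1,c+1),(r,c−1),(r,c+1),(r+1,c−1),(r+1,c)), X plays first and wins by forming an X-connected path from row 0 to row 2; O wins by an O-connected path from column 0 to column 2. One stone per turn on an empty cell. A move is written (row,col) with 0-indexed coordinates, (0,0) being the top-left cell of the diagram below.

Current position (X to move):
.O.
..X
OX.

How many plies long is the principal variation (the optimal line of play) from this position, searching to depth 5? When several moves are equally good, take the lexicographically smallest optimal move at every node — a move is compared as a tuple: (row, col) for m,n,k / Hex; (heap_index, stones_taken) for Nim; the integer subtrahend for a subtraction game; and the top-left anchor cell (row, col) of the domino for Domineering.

PV length from [.O./..X/OX.]: 1 ply

[.O./..X/OX.] X move#1: (0,0):-1/XO./..X/OX., (0,2):+1/.OX/..X/OX.*, (1,0):-1/.O./X.X/OX., (1,1):-1/.O./.XX/OX., (2,2):-1/.O./..X/OXX
[.OX/..X/OX.] end (terminal -1, O#2); searched .O./..X/OX. to 5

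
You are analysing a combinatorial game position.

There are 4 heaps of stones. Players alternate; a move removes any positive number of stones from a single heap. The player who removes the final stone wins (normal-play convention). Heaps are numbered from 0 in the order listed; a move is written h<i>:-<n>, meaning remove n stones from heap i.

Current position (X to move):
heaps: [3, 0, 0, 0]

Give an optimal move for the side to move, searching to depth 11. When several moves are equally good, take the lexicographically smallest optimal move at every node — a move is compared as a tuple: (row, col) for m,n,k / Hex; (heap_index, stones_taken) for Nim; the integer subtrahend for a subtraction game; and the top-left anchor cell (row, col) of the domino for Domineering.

p1 X@[(3,0,0,0)]: h0:-1[(2,0,0,0)]-1 h0:-2[(1,0,0,0)]-1 h0:-3[(0,0,0,0)]+1*
p2 O@[(0,0,0,0)] terminal -1; root [(3,0,0,0)] d11

X's best at [(3,0,0,0)]: h0:-3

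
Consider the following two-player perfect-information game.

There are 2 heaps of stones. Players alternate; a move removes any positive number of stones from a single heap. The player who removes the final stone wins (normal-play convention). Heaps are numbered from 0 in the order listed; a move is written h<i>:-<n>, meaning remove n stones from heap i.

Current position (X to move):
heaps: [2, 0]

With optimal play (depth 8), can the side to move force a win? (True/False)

X winning at [(2,0)]: True

ply 1, X at (2,0) | h0:-1=-1→(1,0); h0:-2=+1→(0,0)*
ply 2: (0,0) is terminal -1 (O); from (2,0) depth 8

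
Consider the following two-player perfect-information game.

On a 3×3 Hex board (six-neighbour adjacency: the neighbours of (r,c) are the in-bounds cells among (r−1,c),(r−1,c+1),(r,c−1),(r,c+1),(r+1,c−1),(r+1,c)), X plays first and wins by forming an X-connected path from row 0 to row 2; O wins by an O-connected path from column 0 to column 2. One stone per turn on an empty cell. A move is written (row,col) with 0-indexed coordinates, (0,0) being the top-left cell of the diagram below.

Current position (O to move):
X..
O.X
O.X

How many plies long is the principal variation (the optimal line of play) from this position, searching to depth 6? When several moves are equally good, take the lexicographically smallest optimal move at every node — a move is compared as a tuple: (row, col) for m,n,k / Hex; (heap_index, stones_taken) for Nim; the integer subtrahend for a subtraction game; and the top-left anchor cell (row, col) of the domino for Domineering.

p1 O@[X../O.X/O.X]: (0,1)[XO./O.X/O.X]-1 (0,2)[X.O/O.X/O.X]+1* (1,1)[X../OOX/O.X]-1 (2,1)[X../O.X/OOX]-1
p2 X@[X.O/O.X/O.X]: (0,1)[XXO/O.X/O.X]-1* (1,1)[X.O/OXX/O.X]-1 (2,1)[X.O/O.X/OXX]-1
p3 O@[XXO/O.X/O.X]: (1,1)[XXO/OOX/O.X]+1* (2,1)[XXO/O.X/OOX]-1
p4 X@[XXO/OOX/O.X] terminal -1; root [X../O.X/O.X] d6

PV length from [X../O.X/O.X]: 3 plies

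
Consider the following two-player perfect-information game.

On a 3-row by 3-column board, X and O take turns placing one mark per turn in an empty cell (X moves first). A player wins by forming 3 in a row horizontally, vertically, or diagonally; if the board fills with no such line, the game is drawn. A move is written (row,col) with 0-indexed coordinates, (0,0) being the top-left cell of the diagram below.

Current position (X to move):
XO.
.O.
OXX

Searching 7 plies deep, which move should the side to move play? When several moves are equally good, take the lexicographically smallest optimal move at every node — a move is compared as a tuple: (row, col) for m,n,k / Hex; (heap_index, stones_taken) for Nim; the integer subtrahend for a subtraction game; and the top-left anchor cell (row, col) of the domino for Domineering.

X's best at [XO./.O./OXX]: (0,2)

p1 X@[XO./.O./OXX]: (0,2)[XOX/.O./OXX]+0* (1,0)[XO./XO./OXX]-1 (1,2)[XO./.OX/OXX]-1
p2 O@[XOX/.O./OXX]: (1,0)[XOX/OO./OXX]-1 (1,2)[XOX/.OO/OXX]+0*
p3 X@[XOX/.OO/OXX]: (1,0)[XOX/XOO/OXX]+0*
p4 O@[XOX/XOO/OXX] terminal +0; root [XO./.O./OXX] d7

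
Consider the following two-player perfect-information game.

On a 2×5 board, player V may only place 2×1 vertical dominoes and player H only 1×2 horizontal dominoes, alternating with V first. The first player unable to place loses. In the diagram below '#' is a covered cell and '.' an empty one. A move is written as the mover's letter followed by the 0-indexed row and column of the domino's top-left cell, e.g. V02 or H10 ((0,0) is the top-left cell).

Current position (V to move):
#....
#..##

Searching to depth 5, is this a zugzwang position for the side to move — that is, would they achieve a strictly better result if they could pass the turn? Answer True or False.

ply 1, V at #..../#..## | V01=-1→##.../##.##; V02=+1→#.#../#.###*
ply 2, H at #.#../#.### | H03=-1→#.###/#.###*
ply 3, V at #.###/#.### | V01=+1→#####/#####*
ply 4: #####/##### is terminal -1 (H); from #..../#..## depth 5
suppose V passes — search the same position with H to move:
pass> ply 1, H at #..../#..## | H01=+1→###../#..##*; H02=-1→#.##./#..##; H03=-1→#..##/#..##; H11=+1→#..../#####
pass> ply 2: ###../#..## is terminal -1 (V); from #..../#..## depth 5
for V: play +1, pass -1

zugzwang(#..../#..##, V) = False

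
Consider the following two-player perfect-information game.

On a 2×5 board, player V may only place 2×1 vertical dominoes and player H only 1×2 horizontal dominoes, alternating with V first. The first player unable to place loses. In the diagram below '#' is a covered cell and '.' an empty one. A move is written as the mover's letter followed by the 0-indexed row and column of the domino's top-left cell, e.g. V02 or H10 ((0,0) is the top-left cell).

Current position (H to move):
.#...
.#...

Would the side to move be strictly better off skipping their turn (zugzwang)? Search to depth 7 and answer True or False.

[.#.../.#...] H move#1: H02:-1/.###./.#...*, H03:-1/.#.##/.#..., H12:-1/.#.../.###., H13:-1/.#.../.#.##
[.###./.#...] V move#2: V00:-1/####./##..., V04:+1/.####/.#..#*
[.####/.#..#] H move#3: H12:-1/.####/.####*
[.####/.####] V move#4: V00:+1/#####/#####*
[#####/#####] end (terminal -1, H#5); searched .#.../.#... to 7
suppose H passes — search the same position with V to move:
pass> [.#.../.#...] V move#1: V00:-1/##.../##..., V02:-1/.##../.##.., V03:+1/.#.#./.#.#.*, V04:-1/.#..#/.#..#
pass> [.#.#./.#.#.] end (terminal -1, H#2); searched .#.../.#... to 7
for H: play -1, pass -1

zugzwang(.#.../.#..., H) = False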